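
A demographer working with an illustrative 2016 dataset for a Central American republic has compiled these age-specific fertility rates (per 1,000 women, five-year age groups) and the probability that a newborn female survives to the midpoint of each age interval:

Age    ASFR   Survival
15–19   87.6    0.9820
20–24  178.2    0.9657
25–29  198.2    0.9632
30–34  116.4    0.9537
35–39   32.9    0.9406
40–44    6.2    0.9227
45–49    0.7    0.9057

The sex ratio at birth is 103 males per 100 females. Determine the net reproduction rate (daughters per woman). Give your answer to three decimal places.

1.471

Proportion female at birth = 100 / (100 + 103) = 0.49261.
Survival-weighted fertility by age (5·fₓ·Sₓ):
  15–19: 5 × 87.6/1000 × 0.9820 = 0.43012
  20–24: 5 × 178.2/1000 × 0.9657 = 0.86044
  25–29: 5 × 198.2/1000 × 0.9632 = 0.95453
  30–34: 5 × 116.4/1000 × 0.9537 = 0.55505
  35–39: 5 × 32.9/1000 × 0.9406 = 0.15473
  40–44: 5 × 6.2/1000 × 0.9227 = 0.02860
  45–49: 5 × 0.7/1000 × 0.9057 = 0.00317
Sum = 2.98664
NRR = 0.49261 × 2.98664 = 1.47125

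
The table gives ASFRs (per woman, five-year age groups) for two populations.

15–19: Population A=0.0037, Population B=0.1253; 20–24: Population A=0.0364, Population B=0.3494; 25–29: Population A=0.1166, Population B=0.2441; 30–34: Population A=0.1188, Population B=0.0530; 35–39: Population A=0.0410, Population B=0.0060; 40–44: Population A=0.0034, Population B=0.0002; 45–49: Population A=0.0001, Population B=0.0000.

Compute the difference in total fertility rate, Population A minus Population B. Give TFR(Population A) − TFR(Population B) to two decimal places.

-2.29

Population A:
  Sum of ASFRs = 0.0037 + 0.0364 + 0.1166 + 0.1188 + 0.0410 + 0.0034 + 0.0001 = 0.3200
  TFR = 5 × 0.3200 = 1.6
Population B:
  Sum of ASFRs = 0.1253 + 0.3494 + 0.2441 + 0.0530 + 0.0060 + 0.0002 + 0.0000 = 0.7780
  TFR = 5 × 0.7780 = 3.89
Difference = 1.6 − 3.89 = -2.29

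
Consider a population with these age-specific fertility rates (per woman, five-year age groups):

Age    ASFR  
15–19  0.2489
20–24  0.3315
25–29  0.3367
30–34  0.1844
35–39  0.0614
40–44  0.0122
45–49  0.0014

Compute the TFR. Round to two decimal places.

Sum of ASFRs = 0.2489 + 0.3315 + 0.3367 + 0.1844 + 0.0614 + 0.0122 + 0.0014 = 1.1765
TFR = 5 × 1.1765 = 5.8825

5.88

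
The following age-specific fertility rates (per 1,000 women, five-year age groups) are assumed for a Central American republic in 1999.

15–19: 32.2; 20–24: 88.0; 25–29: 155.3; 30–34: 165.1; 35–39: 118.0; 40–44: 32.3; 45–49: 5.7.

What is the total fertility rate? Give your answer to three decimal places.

2.983

Sum of ASFRs = 32.2 + 88.0 + 155.3 + 165.1 + 118.0 + 32.3 + 5.7 = 596.6
TFR = 5 × 596.6 / 1000 = 2.983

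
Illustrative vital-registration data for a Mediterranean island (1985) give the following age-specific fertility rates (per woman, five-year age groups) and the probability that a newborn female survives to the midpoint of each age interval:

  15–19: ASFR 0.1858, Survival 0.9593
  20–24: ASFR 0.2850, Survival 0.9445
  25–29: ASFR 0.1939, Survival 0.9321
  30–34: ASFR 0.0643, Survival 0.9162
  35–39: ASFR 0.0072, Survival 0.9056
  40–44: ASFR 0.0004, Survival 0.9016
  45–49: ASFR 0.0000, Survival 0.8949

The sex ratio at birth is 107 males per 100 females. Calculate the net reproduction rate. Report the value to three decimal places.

Proportion female at birth = 100 / (100 + 107) = 0.48309.
Per-age-group product (5 × ASFR × survival probability):
  15–19: 5 × 0.1858 × 0.9593 = 0.89119
  20–24: 5 × 0.2850 × 0.9445 = 1.34591
  25–29: 5 × 0.1939 × 0.9321 = 0.90367
  30–34: 5 × 0.0643 × 0.9162 = 0.29456
  35–39: 5 × 0.0072 × 0.9056 = 0.03260
  40–44: 5 × 0.0004 × 0.9016 = 0.00180
  45–49: 5 × 0.0000 × 0.8949 = 0.00000
Sum = 3.46973
NRR = 0.48309 × 3.46973 = 1.67619

1.676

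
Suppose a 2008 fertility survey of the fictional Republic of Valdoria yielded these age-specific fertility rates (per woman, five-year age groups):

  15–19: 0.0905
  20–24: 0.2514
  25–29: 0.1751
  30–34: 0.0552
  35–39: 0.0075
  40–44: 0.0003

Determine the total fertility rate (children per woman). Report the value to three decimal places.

Sum of ASFRs = 0.0905 + 0.2514 + 0.1751 + 0.0552 + 0.0075 + 0.0003 = 0.5800
TFR = 5 × 0.5800 = 2.9

2.900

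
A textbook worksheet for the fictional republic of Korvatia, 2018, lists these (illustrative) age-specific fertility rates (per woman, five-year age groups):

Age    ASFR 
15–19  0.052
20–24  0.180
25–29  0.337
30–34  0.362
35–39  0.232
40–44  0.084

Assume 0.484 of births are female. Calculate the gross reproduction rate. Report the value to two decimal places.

Proportion female at birth = 0.484.
Sum of ASFRs = 0.052 + 0.180 + 0.337 + 0.362 + 0.232 + 0.084 = 1.247
TFR = 5 × 1.247 = 6.235
GRR = 0.484 × 6.235 = 3.01774

3.02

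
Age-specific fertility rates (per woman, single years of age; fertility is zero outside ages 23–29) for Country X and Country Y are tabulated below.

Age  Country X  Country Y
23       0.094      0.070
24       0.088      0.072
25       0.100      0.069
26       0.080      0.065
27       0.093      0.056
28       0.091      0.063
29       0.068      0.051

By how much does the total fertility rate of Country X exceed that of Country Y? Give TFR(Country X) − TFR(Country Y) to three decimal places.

Country X:
  Sum of ASFRs = 0.094 + 0.088 + 0.100 + 0.080 + 0.093 + 0.091 + 0.068 = 0.614
  TFR = 0.614
Country Y:
  Sum of ASFRs = 0.070 + 0.072 + 0.069 + 0.065 + 0.056 + 0.063 + 0.051 = 0.446
  TFR = 0.446
Difference = 0.614 − 0.446 = 0.168

0.168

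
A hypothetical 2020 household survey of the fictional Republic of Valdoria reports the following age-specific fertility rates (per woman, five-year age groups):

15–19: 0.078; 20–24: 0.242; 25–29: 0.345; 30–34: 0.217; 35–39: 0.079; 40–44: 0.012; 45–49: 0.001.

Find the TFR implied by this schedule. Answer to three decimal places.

Sum of ASFRs = 0.078 + 0.242 + 0.345 + 0.217 + 0.079 + 0.012 + 0.001 = 0.974
TFR = 5 × 0.974 = 4.87

4.870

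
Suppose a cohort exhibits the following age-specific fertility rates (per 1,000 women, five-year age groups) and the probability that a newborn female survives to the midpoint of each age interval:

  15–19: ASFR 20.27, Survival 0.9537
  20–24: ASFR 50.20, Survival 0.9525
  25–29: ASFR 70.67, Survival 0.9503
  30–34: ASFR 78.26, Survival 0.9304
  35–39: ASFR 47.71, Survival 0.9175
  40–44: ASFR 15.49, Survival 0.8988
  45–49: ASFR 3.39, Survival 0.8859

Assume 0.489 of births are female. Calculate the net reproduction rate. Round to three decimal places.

Proportion female at birth = 0.489.
Survival-weighted fertility by age (5·fₓ·Sₓ):
  15–19: 5 × 20.27/1000 × 0.9537 = 0.09666
  20–24: 5 × 50.20/1000 × 0.9525 = 0.23908
  25–29: 5 × 70.67/1000 × 0.9503 = 0.33579
  30–34: 5 × 78.26/1000 × 0.9304 = 0.36407
  35–39: 5 × 47.71/1000 × 0.9175 = 0.21887
  40–44: 5 × 15.49/1000 × 0.8988 = 0.06961
  45–49: 5 × 3.39/1000 × 0.8859 = 0.01502
Sum = 1.33910
NRR = 0.489 × 1.33910 = 0.65482
NRR < 1, so the cohort does not fully replace itself.

0.655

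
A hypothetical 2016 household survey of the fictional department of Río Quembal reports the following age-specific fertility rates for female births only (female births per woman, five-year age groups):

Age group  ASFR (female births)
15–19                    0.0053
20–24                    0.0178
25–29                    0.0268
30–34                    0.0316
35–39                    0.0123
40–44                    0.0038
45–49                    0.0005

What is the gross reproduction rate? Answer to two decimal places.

Sum of female ASFRs = 0.0053 + 0.0178 + 0.0268 + 0.0316 + 0.0123 + 0.0038 + 0.0005 = 0.0981
GRR = 5 × 0.0981 = 0.4905

0.49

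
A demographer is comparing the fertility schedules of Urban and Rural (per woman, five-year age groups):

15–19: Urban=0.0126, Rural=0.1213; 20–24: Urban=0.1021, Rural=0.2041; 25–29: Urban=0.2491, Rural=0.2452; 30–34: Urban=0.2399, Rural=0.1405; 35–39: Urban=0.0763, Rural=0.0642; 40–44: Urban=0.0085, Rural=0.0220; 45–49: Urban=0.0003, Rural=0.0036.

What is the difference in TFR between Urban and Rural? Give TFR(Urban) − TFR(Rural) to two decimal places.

Urban:
  Sum of ASFRs = 0.0126 + 0.1021 + 0.2491 + 0.2399 + 0.0763 + 0.0085 + 0.0003 = 0.6888
  TFR = 5 × 0.6888 = 3.444
Rural:
  Sum of ASFRs = 0.1213 + 0.2041 + 0.2452 + 0.1405 + 0.0642 + 0.0220 + 0.0036 = 0.8009
  TFR = 5 × 0.8009 = 4.0045
Difference = 3.444 − 4.0045 = -0.5605

-0.56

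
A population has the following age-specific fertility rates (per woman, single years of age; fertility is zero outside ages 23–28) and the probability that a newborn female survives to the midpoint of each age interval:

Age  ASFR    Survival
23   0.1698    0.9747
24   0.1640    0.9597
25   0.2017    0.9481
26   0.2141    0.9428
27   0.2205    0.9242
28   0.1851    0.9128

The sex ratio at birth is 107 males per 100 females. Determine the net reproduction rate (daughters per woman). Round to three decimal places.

Proportion female at birth = 100 / (100 + 107) = 0.48309.
Weighting each age-specific rate by interval width and survival:
  23: 1 × 0.1698 × 0.9747 = 0.16550
  24: 1 × 0.1640 × 0.9597 = 0.15739
  25: 1 × 0.2017 × 0.9481 = 0.19123
  26: 1 × 0.2141 × 0.9428 = 0.20185
  27: 1 × 0.2205 × 0.9242 = 0.20379
  28: 1 × 0.1851 × 0.9128 = 0.16896
Sum = 1.08872
NRR = 0.48309 × 1.08872 = 0.52595
NRR < 1, so the cohort does not fully replace itself.

0.526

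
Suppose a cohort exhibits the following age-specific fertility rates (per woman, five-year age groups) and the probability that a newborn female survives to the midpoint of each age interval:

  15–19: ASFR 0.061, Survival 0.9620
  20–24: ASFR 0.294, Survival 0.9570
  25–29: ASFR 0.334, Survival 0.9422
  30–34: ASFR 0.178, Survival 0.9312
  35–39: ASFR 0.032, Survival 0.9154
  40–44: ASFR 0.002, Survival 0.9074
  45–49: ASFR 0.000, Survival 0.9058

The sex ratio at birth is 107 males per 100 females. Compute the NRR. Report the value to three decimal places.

Proportion female at birth = 100 / (100 + 107) = 0.48309.
Per-age-group product (5 × ASFR × survival probability):
  15–19: 5 × 0.061 × 0.9620 = 0.29341
  20–24: 5 × 0.294 × 0.9570 = 1.40679
  25–29: 5 × 0.334 × 0.9422 = 1.57347
  30–34: 5 × 0.178 × 0.9312 = 0.82877
  35–39: 5 × 0.032 × 0.9154 = 0.14646
  40–44: 5 × 0.002 × 0.9074 = 0.00907
  45–49: 5 × 0.000 × 0.9058 = 0.00000
Sum = 4.25797
NRR = 0.48309 × 4.25797 = 2.05698

2.057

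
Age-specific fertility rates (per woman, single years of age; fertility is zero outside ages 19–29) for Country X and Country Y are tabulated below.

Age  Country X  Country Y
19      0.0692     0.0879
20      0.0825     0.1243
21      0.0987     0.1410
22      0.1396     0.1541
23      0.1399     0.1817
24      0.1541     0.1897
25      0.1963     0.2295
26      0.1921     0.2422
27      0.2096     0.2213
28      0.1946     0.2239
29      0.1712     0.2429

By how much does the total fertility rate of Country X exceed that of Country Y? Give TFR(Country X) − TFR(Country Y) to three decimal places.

Country X:
  Sum of ASFRs = 0.0692 + 0.0825 + 0.0987 + 0.1396 + 0.1399 + 0.1541 + 0.1963 + 0.1921 + 0.2096 + 0.1946 + 0.1712 = 1.6478
  TFR = 1.6478
Country Y:
  Sum of ASFRs = 0.0879 + 0.1243 + 0.1410 + 0.1541 + 0.1817 + 0.1897 + 0.2295 + 0.2422 + 0.2213 + 0.2239 + 0.2429 = 2.0385
  TFR = 2.0385
Difference = 1.6478 − 2.0385 = -0.3907

-0.391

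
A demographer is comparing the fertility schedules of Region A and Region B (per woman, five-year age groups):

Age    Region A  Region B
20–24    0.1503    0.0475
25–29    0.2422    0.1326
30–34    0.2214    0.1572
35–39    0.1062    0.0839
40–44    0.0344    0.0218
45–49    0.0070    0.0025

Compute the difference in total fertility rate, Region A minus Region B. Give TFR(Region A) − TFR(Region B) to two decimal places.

Region A:
  Sum of ASFRs = 0.1503 + 0.2422 + 0.2214 + 0.1062 + 0.0344 + 0.0070 = 0.7615
  TFR = 5 × 0.7615 = 3.8075
Region B:
  Sum of ASFRs = 0.0475 + 0.1326 + 0.1572 + 0.0839 + 0.0218 + 0.0025 = 0.4455
  TFR = 5 × 0.4455 = 2.2275
Difference = 3.8075 − 2.2275 = 1.58

1.58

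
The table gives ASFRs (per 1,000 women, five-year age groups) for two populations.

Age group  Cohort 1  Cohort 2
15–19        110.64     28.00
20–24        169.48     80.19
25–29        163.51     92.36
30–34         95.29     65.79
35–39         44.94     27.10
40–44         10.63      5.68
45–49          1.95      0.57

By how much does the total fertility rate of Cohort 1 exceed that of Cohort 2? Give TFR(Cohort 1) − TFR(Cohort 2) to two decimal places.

1.48

Cohort 1:
  Sum of ASFRs = 110.64 + 169.48 + 163.51 + 95.29 + 44.94 + 10.63 + 1.95 = 596.44
  TFR = 5 × 596.44 / 1000 = 2.9822
Cohort 2:
  Sum of ASFRs = 28.00 + 80.19 + 92.36 + 65.79 + 27.10 + 5.68 + 0.57 = 299.69
  TFR = 5 × 299.69 / 1000 = 1.49845
Difference = 2.9822 − 1.49845 = 1.48375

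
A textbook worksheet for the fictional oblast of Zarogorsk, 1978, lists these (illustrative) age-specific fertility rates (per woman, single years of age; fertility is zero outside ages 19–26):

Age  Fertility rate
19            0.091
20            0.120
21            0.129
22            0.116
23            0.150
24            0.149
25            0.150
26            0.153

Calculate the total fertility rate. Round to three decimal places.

1.058

Sum of ASFRs = 0.091 + 0.120 + 0.129 + 0.116 + 0.150 + 0.149 + 0.150 + 0.153 = 1.058
TFR = 1.058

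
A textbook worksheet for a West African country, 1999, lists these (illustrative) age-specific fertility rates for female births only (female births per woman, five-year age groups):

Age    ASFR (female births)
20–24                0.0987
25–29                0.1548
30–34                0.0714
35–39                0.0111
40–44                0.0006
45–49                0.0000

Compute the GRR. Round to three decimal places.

1.683

Sum of female ASFRs = 0.0987 + 0.1548 + 0.0714 + 0.0111 + 0.0006 + 0.0000 = 0.3366
GRR = 5 × 0.3366 = 1.683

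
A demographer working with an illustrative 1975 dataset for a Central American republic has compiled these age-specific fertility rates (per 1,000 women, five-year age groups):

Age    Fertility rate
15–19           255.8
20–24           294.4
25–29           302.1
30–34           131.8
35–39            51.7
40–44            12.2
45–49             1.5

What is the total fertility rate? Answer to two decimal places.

Sum of ASFRs = 255.8 + 294.4 + 302.1 + 131.8 + 51.7 + 12.2 + 1.5 = 1049.5
TFR = 5 × 1049.5 / 1000 = 5.2475

5.25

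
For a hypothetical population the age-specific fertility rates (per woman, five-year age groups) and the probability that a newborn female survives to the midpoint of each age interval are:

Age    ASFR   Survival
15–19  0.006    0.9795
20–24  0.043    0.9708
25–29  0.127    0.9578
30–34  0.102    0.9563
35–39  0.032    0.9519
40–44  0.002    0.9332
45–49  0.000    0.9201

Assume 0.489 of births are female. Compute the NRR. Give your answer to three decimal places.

0.731

Proportion female at birth = 0.489.
Weighting each age-specific rate by interval width and survival:
  15–19: 5 × 0.006 × 0.9795 = 0.02939
  20–24: 5 × 0.043 × 0.9708 = 0.20872
  25–29: 5 × 0.127 × 0.9578 = 0.60820
  30–34: 5 × 0.102 × 0.9563 = 0.48771
  35–39: 5 × 0.032 × 0.9519 = 0.15230
  40–44: 5 × 0.002 × 0.9332 = 0.00933
  45–49: 5 × 0.000 × 0.9201 = 0.00000
Sum = 1.49565
NRR = 0.489 × 1.49565 = 0.73137
NRR < 1, so the cohort does not fully replace itself.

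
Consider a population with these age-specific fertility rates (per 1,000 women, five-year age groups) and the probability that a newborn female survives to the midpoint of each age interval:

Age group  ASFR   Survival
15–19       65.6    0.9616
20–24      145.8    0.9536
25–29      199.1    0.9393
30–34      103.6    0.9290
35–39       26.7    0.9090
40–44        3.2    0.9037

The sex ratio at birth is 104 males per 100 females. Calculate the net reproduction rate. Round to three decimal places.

1.256

Proportion female at birth = 100 / (100 + 104) = 0.49020.
Survival-weighted fertility by age (5·fₓ·Sₓ):
  15–19: 5 × 65.6/1000 × 0.9616 = 0.31540
  20–24: 5 × 145.8/1000 × 0.9536 = 0.69517
  25–29: 5 × 199.1/1000 × 0.9393 = 0.93507
  30–34: 5 × 103.6/1000 × 0.9290 = 0.48122
  35–39: 5 × 26.7/1000 × 0.9090 = 0.12135
  40–44: 5 × 3.2/1000 × 0.9037 = 0.01446
Sum = 2.56267
NRR = 0.49020 × 2.56267 = 1.25622
NRR > 1, so each generation more than replaces itself.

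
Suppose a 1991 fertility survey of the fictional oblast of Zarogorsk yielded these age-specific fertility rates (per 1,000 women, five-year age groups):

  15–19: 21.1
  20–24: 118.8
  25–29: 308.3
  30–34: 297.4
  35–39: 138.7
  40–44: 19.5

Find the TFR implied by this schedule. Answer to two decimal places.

4.52

Sum of ASFRs = 21.1 + 118.8 + 308.3 + 297.4 + 138.7 + 19.5 = 903.8
TFR = 5 × 903.8 / 1000 = 4.519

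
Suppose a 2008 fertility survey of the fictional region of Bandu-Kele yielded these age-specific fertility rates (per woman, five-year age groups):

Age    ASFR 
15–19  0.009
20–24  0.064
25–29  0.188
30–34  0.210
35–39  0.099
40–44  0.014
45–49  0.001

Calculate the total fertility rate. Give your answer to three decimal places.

2.925

Sum of ASFRs = 0.009 + 0.064 + 0.188 + 0.210 + 0.099 + 0.014 + 0.001 = 0.585
TFR = 5 × 0.585 = 2.925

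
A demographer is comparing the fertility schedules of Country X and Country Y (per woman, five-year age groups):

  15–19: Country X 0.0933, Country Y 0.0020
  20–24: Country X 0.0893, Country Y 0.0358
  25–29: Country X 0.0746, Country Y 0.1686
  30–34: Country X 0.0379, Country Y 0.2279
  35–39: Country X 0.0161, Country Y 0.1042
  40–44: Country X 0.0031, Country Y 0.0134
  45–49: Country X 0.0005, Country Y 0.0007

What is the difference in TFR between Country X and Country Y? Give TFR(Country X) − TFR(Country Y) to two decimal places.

Country X:
  Sum of ASFRs = 0.0933 + 0.0893 + 0.0746 + 0.0379 + 0.0161 + 0.0031 + 0.0005 = 0.3148
  TFR = 5 × 0.3148 = 1.574
Country Y:
  Sum of ASFRs = 0.0020 + 0.0358 + 0.1686 + 0.2279 + 0.1042 + 0.0134 + 0.0007 = 0.5526
  TFR = 5 × 0.5526 = 2.763
Difference = 1.574 − 2.763 = -1.189

-1.19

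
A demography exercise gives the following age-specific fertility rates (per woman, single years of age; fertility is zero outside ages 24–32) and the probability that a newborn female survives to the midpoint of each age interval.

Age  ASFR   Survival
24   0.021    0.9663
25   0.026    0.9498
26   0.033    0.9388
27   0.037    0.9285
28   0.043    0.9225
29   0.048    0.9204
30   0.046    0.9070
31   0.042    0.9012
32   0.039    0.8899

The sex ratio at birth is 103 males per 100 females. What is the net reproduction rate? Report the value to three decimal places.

Proportion female at birth = 100 / (100 + 103) = 0.49261.
Weighting each age-specific rate by interval width and survival:
  24: 1 × 0.021 × 0.9663 = 0.02029
  25: 1 × 0.026 × 0.9498 = 0.02469
  26: 1 × 0.033 × 0.9388 = 0.03098
  27: 1 × 0.037 × 0.9285 = 0.03435
  28: 1 × 0.043 × 0.9225 = 0.03967
  29: 1 × 0.048 × 0.9204 = 0.04418
  30: 1 × 0.046 × 0.9070 = 0.04172
  31: 1 × 0.042 × 0.9012 = 0.03785
  32: 1 × 0.039 × 0.8899 = 0.03471
Sum = 0.30844
NRR = 0.49261 × 0.30844 = 0.15194

0.152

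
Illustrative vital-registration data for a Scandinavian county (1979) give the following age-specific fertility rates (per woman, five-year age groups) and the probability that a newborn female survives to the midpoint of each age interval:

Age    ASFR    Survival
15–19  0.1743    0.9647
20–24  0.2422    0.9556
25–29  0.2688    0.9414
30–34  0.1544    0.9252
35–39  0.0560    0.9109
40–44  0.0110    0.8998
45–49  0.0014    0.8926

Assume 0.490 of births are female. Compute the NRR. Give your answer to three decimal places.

2.101

Proportion female at birth = 0.490.
Survival-weighted fertility by age (5·fₓ·Sₓ):
  15–19: 5 × 0.1743 × 0.9647 = 0.84074
  20–24: 5 × 0.2422 × 0.9556 = 1.15723
  25–29: 5 × 0.2688 × 0.9414 = 1.26524
  30–34: 5 × 0.1544 × 0.9252 = 0.71425
  35–39: 5 × 0.0560 × 0.9109 = 0.25505
  40–44: 5 × 0.0110 × 0.8998 = 0.04949
  45–49: 5 × 0.0014 × 0.8926 = 0.00625
Sum = 4.28825
NRR = 0.490 × 4.28825 = 2.10124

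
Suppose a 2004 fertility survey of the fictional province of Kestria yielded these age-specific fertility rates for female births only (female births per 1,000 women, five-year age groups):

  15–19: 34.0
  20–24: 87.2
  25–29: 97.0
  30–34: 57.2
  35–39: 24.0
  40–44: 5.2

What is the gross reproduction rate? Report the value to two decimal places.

Sum of female ASFRs = 34.0 + 87.2 + 97.0 + 57.2 + 24.0 + 5.2 = 304.6
GRR = 5 × 304.6 / 1000 = 1.523

1.52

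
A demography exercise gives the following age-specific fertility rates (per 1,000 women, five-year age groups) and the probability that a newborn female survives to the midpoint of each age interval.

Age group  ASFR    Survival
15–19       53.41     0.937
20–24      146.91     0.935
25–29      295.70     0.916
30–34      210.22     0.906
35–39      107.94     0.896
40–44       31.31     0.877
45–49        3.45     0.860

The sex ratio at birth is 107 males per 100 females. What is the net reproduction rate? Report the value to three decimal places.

1.874

Proportion female at birth = 100 / (100 + 107) = 0.48309.
Weighting each age-specific rate by interval width and survival:
  15–19: 5 × 53.41/1000 × 0.937 = 0.25023
  20–24: 5 × 146.91/1000 × 0.935 = 0.68680
  25–29: 5 × 295.70/1000 × 0.916 = 1.35431
  30–34: 5 × 210.22/1000 × 0.906 = 0.95230
  35–39: 5 × 107.94/1000 × 0.896 = 0.48357
  40–44: 5 × 31.31/1000 × 0.877 = 0.13729
  45–49: 5 × 3.45/1000 × 0.860 = 0.01484
Sum = 3.87934
NRR = 0.48309 × 3.87934 = 1.87407
An NRR exceeding 1 indicates intrinsic growth under these rates.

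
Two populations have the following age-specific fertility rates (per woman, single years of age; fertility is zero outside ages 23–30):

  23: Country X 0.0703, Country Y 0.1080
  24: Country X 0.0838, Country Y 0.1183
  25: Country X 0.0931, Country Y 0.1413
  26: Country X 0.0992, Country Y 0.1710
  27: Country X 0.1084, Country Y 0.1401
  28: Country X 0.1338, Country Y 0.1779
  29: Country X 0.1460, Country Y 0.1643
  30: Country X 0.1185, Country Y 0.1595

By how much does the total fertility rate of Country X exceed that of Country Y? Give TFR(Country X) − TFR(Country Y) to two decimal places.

Country X:
  Sum of ASFRs = 0.0703 + 0.0838 + 0.0931 + 0.0992 + 0.1084 + 0.1338 + 0.1460 + 0.1185 = 0.8531
  TFR = 0.8531
Country Y:
  Sum of ASFRs = 0.1080 + 0.1183 + 0.1413 + 0.1710 + 0.1401 + 0.1779 + 0.1643 + 0.1595 = 1.1804
  TFR = 1.1804
Difference = 0.8531 − 1.1804 = -0.3273

-0.33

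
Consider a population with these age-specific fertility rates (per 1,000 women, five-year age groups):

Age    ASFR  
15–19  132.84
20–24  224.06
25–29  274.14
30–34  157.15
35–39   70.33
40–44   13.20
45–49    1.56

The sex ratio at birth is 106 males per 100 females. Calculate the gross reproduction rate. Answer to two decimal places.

Proportion female at birth = 100 / (100 + 106) = 0.48544.
Sum of ASFRs = 132.84 + 224.06 + 274.14 + 157.15 + 70.33 + 13.20 + 1.56 = 873.28
TFR = 5 × 873.28 / 1000 = 4.3664
GRR = 0.48544 × 4.3664 = 2.11963

2.12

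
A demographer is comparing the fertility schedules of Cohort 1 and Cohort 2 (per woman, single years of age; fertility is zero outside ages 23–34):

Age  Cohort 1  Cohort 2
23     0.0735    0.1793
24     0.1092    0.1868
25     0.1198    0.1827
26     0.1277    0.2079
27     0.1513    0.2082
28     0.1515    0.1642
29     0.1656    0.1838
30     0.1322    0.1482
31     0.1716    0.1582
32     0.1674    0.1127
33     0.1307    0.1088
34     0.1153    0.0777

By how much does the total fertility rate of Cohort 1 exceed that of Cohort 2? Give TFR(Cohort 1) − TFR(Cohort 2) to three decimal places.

-0.303

Cohort 1:
  Sum of ASFRs = 0.0735 + 0.1092 + 0.1198 + 0.1277 + 0.1513 + 0.1515 + 0.1656 + 0.1322 + 0.1716 + 0.1674 + 0.1307 + 0.1153 = 1.6158
  TFR = 1.6158
Cohort 2:
  Sum of ASFRs = 0.1793 + 0.1868 + 0.1827 + 0.2079 + 0.2082 + 0.1642 + 0.1838 + 0.1482 + 0.1582 + 0.1127 + 0.1088 + 0.0777 = 1.9185
  TFR = 1.9185
Difference = 1.6158 − 1.9185 = -0.3027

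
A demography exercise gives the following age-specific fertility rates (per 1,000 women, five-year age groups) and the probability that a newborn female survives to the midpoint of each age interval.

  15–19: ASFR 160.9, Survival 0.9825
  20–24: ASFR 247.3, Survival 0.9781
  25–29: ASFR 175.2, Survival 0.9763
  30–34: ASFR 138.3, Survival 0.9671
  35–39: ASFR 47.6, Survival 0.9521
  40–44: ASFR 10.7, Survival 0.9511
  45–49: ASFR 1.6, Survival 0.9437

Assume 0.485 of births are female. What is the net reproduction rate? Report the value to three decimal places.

1.847

Proportion female at birth = 0.485.
Weighting each age-specific rate by interval width and survival:
  15–19: 5 × 160.9/1000 × 0.9825 = 0.79042
  20–24: 5 × 247.3/1000 × 0.9781 = 1.20942
  25–29: 5 × 175.2/1000 × 0.9763 = 0.85524
  30–34: 5 × 138.3/1000 × 0.9671 = 0.66875
  35–39: 5 × 47.6/1000 × 0.9521 = 0.22660
  40–44: 5 × 10.7/1000 × 0.9511 = 0.05088
  45–49: 5 × 1.6/1000 × 0.9437 = 0.00755
Sum = 3.80886
NRR = 0.485 × 3.80886 = 1.84730
An NRR exceeding 1 indicates intrinsic growth under these rates.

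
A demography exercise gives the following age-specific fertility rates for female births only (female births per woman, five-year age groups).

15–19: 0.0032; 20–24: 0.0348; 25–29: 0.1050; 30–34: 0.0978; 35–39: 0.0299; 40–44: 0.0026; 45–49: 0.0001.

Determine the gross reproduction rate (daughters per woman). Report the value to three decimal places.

1.367

Sum of female ASFRs = 0.0032 + 0.0348 + 0.1050 + 0.0978 + 0.0299 + 0.0026 + 0.0001 = 0.2734
GRR = 5 × 0.2734 = 1.367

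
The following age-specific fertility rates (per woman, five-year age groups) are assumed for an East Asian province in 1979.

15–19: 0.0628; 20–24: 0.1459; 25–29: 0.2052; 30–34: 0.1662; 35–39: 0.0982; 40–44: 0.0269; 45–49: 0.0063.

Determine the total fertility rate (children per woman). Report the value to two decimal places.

Sum of ASFRs = 0.0628 + 0.1459 + 0.2052 + 0.1662 + 0.0982 + 0.0269 + 0.0063 = 0.7115
TFR = 5 × 0.7115 = 3.5575

3.56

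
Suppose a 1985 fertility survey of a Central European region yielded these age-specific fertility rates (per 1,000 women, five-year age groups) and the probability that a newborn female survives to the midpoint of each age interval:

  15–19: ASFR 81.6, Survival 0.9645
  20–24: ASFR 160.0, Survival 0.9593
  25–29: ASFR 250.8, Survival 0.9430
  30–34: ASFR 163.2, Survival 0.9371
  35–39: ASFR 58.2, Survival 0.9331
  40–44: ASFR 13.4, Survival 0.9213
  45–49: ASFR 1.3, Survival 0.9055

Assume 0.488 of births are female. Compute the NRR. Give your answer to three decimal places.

1.682

Proportion female at birth = 0.488.
Weighting each age-specific rate by interval width and survival:
  15–19: 5 × 81.6/1000 × 0.9645 = 0.39352
  20–24: 5 × 160.0/1000 × 0.9593 = 0.76744
  25–29: 5 × 250.8/1000 × 0.9430 = 1.18252
  30–34: 5 × 163.2/1000 × 0.9371 = 0.76467
  35–39: 5 × 58.2/1000 × 0.9331 = 0.27153
  40–44: 5 × 13.4/1000 × 0.9213 = 0.06173
  45–49: 5 × 1.3/1000 × 0.9055 = 0.00589
Sum = 3.44730
NRR = 0.488 × 3.44730 = 1.68228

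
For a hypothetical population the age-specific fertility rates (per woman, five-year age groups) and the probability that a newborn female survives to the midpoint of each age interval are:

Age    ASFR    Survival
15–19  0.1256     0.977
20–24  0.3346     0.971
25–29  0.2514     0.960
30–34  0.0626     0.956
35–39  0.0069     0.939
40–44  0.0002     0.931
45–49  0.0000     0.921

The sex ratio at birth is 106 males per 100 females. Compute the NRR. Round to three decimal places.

1.834

Proportion female at birth = 100 / (100 + 106) = 0.48544.
Weighting each age-specific rate by interval width and survival:
  15–19: 5 × 0.1256 × 0.977 = 0.61356
  20–24: 5 × 0.3346 × 0.971 = 1.62448
  25–29: 5 × 0.2514 × 0.960 = 1.20672
  30–34: 5 × 0.0626 × 0.956 = 0.29923
  35–39: 5 × 0.0069 × 0.939 = 0.03240
  40–44: 5 × 0.0002 × 0.931 = 0.00093
  45–49: 5 × 0.0000 × 0.921 = 0.00000
Sum = 3.77732
NRR = 0.48544 × 3.77732 = 1.83366
With NRR above 1 the population is above replacement fertility.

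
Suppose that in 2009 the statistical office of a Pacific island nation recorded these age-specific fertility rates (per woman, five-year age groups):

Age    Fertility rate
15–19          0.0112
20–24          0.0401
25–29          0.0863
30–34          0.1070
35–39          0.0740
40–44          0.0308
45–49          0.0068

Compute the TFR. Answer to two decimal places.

Sum of ASFRs = 0.0112 + 0.0401 + 0.0863 + 0.1070 + 0.0740 + 0.0308 + 0.0068 = 0.3562
TFR = 5 × 0.3562 = 1.781

1.78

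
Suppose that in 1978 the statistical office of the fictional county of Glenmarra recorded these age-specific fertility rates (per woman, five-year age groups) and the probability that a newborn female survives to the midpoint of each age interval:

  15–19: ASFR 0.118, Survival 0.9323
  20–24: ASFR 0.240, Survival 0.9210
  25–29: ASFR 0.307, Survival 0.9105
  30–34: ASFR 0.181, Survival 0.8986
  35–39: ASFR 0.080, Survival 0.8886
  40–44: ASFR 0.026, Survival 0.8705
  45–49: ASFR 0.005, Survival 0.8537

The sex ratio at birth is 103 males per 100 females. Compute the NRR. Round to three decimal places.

Proportion female at birth = 100 / (100 + 103) = 0.49261.
Survival-weighted fertility by age (5·fₓ·Sₓ):
  15–19: 5 × 0.118 × 0.9323 = 0.55006
  20–24: 5 × 0.240 × 0.9210 = 1.10520
  25–29: 5 × 0.307 × 0.9105 = 1.39762
  30–34: 5 × 0.181 × 0.8986 = 0.81323
  35–39: 5 × 0.080 × 0.8886 = 0.35544
  40–44: 5 × 0.026 × 0.8705 = 0.11317
  45–49: 5 × 0.005 × 0.8537 = 0.02134
Sum = 4.35606
NRR = 0.49261 × 4.35606 = 2.14584
NRR > 1, so each generation more than replaces itself.

2.146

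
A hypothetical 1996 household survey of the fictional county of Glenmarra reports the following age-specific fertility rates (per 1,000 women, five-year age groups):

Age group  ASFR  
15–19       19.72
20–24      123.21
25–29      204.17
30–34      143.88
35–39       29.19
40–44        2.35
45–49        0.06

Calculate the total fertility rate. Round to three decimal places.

Sum of ASFRs = 19.72 + 123.21 + 204.17 + 143.88 + 29.19 + 2.35 + 0.06 = 522.58
TFR = 5 × 522.58 / 1000 = 2.6129

2.613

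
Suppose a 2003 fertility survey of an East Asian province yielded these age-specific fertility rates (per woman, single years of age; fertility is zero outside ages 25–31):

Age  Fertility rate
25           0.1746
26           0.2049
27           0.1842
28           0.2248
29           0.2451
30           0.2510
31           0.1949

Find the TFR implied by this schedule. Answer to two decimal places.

1.48

Sum of ASFRs = 0.1746 + 0.2049 + 0.1842 + 0.2248 + 0.2451 + 0.2510 + 0.1949 = 1.4795
TFR = 1.4795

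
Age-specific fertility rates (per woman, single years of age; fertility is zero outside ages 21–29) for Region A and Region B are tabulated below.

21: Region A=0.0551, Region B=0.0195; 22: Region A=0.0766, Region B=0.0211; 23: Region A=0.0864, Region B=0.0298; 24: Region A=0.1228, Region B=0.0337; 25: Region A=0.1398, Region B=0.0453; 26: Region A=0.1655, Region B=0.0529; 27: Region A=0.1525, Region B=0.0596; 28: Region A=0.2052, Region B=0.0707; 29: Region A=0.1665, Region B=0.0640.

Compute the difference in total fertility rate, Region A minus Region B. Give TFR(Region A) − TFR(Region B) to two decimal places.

Region A:
  Sum of ASFRs = 0.0551 + 0.0766 + 0.0864 + 0.1228 + 0.1398 + 0.1655 + 0.1525 + 0.2052 + 0.1665 = 1.1704
  TFR = 1.1704
Region B:
  Sum of ASFRs = 0.0195 + 0.0211 + 0.0298 + 0.0337 + 0.0453 + 0.0529 + 0.0596 + 0.0707 + 0.0640 = 0.3966
  TFR = 0.3966
Difference = 1.1704 − 0.3966 = 0.7738

0.77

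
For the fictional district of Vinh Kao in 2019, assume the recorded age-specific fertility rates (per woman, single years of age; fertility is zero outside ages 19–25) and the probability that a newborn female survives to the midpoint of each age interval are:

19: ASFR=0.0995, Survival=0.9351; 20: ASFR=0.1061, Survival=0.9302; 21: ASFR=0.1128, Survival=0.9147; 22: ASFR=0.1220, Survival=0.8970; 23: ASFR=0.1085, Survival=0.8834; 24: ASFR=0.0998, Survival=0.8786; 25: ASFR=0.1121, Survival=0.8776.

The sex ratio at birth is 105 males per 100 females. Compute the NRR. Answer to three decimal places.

0.335

Proportion female at birth = 100 / (100 + 105) = 0.48780.
Per-age-group product (1 × ASFR × survival probability):
  19: 1 × 0.0995 × 0.9351 = 0.09304
  20: 1 × 0.1061 × 0.9302 = 0.09869
  21: 1 × 0.1128 × 0.9147 = 0.10318
  22: 1 × 0.1220 × 0.8970 = 0.10943
  23: 1 × 0.1085 × 0.8834 = 0.09585
  24: 1 × 0.0998 × 0.8786 = 0.08768
  25: 1 × 0.1121 × 0.8776 = 0.09838
Sum = 0.68625
NRR = 0.48780 × 0.68625 = 0.33475
With NRR below 1 the population is below replacement fertility.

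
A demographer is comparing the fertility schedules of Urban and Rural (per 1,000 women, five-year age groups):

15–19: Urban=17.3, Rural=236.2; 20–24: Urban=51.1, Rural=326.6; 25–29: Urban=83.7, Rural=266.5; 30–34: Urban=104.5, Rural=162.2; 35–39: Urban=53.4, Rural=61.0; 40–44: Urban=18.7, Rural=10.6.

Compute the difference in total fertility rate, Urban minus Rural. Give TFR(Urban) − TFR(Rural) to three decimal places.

Urban:
  Sum of ASFRs = 17.3 + 51.1 + 83.7 + 104.5 + 53.4 + 18.7 = 328.7
  TFR = 5 × 328.7 / 1000 = 1.6435
Rural:
  Sum of ASFRs = 236.2 + 326.6 + 266.5 + 162.2 + 61.0 + 10.6 = 1063.1
  TFR = 5 × 1063.1 / 1000 = 5.3155
Difference = 1.6435 − 5.3155 = -3.672

-3.672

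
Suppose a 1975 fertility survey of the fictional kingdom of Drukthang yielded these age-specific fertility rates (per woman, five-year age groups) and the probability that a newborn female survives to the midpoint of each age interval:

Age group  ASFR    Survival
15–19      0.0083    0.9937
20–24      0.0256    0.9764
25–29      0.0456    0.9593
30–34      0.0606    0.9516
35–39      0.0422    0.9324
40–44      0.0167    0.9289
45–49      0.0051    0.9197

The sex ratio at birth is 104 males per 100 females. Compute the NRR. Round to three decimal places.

0.476

Proportion female at birth = 100 / (100 + 104) = 0.49020.
Survival-weighted fertility by age (5·fₓ·Sₓ):
  15–19: 5 × 0.0083 × 0.9937 = 0.04124
  20–24: 5 × 0.0256 × 0.9764 = 0.12498
  25–29: 5 × 0.0456 × 0.9593 = 0.21872
  30–34: 5 × 0.0606 × 0.9516 = 0.28833
  35–39: 5 × 0.0422 × 0.9324 = 0.19674
  40–44: 5 × 0.0167 × 0.9289 = 0.07756
  45–49: 5 × 0.0051 × 0.9197 = 0.02345
Sum = 0.97102
NRR = 0.49020 × 0.97102 = 0.47599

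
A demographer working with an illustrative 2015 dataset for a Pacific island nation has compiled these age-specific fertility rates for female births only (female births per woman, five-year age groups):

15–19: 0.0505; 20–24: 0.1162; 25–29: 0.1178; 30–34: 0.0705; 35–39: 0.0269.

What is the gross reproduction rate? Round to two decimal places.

Sum of female ASFRs = 0.0505 + 0.1162 + 0.1178 + 0.0705 + 0.0269 = 0.3819
GRR = 5 × 0.3819 = 1.9095

1.91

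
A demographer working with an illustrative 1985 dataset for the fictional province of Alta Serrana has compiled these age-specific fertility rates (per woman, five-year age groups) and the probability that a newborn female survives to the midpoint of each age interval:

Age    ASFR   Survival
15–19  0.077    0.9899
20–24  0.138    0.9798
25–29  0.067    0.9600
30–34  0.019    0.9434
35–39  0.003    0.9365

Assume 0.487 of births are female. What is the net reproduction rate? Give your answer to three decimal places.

0.722

Proportion female at birth = 0.487.
Each age group contributes 5 × ASFR × survival:
  15–19: 5 × 0.077 × 0.9899 = 0.38111
  20–24: 5 × 0.138 × 0.9798 = 0.67606
  25–29: 5 × 0.067 × 0.9600 = 0.32160
  30–34: 5 × 0.019 × 0.9434 = 0.08962
  35–39: 5 × 0.003 × 0.9365 = 0.01405
Sum = 1.48244
NRR = 0.487 × 1.48244 = 0.72195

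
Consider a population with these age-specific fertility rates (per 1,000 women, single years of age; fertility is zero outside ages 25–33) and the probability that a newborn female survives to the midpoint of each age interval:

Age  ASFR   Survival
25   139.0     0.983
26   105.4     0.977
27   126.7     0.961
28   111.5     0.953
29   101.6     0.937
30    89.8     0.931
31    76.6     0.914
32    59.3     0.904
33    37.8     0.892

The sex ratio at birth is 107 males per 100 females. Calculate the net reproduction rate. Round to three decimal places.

Proportion female at birth = 100 / (100 + 107) = 0.48309.
Each age group contributes 1 × ASFR × survival:
  25: 1 × 139.0/1000 × 0.983 = 0.13664
  26: 1 × 105.4/1000 × 0.977 = 0.10298
  27: 1 × 126.7/1000 × 0.961 = 0.12176
  28: 1 × 111.5/1000 × 0.953 = 0.10626
  29: 1 × 101.6/1000 × 0.937 = 0.09520
  30: 1 × 89.8/1000 × 0.931 = 0.08360
  31: 1 × 76.6/1000 × 0.914 = 0.07001
  32: 1 × 59.3/1000 × 0.904 = 0.05361
  33: 1 × 37.8/1000 × 0.892 = 0.03372
Sum = 0.80378
NRR = 0.48309 × 0.80378 = 0.38830
An NRR under 1 implies long-run decline under these rates.

0.388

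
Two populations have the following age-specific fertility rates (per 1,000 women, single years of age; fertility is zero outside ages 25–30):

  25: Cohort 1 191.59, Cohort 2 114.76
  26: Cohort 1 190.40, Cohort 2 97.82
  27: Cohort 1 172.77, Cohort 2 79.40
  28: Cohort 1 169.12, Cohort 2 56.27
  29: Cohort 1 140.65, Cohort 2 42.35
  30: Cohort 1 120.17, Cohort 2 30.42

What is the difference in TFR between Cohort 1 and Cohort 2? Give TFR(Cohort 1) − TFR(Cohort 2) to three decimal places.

0.564

Cohort 1:
  Sum of ASFRs = 191.59 + 190.40 + 172.77 + 169.12 + 140.65 + 120.17 = 984.70
  TFR = 984.70 / 1000 = 0.9847
Cohort 2:
  Sum of ASFRs = 114.76 + 97.82 + 79.40 + 56.27 + 42.35 + 30.42 = 421.02
  TFR = 421.02 / 1000 = 0.42102
Difference = 0.9847 − 0.42102 = 0.56368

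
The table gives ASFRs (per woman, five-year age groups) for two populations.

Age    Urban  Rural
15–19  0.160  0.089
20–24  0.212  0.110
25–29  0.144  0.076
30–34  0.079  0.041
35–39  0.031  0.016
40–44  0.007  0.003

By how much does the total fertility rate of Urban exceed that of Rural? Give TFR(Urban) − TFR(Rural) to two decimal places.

1.49

Urban:
  Sum of ASFRs = 0.160 + 0.212 + 0.144 + 0.079 + 0.031 + 0.007 = 0.633
  TFR = 5 × 0.633 = 3.165
Rural:
  Sum of ASFRs = 0.089 + 0.110 + 0.076 + 0.041 + 0.016 + 0.003 = 0.335
  TFR = 5 × 0.335 = 1.675
Difference = 3.165 − 1.675 = 1.49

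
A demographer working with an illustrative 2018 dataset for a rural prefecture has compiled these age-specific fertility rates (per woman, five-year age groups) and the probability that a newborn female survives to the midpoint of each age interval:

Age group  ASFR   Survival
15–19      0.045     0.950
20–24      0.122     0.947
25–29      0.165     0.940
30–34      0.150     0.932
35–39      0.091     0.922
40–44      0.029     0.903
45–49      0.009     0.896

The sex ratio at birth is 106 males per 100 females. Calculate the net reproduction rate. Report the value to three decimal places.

1.387

Proportion female at birth = 100 / (100 + 106) = 0.48544.
Weighting each age-specific rate by interval width and survival:
  15–19: 5 × 0.045 × 0.950 = 0.21375
  20–24: 5 × 0.122 × 0.947 = 0.57767
  25–29: 5 × 0.165 × 0.940 = 0.77550
  30–34: 5 × 0.150 × 0.932 = 0.69900
  35–39: 5 × 0.091 × 0.922 = 0.41951
  40–44: 5 × 0.029 × 0.903 = 0.13094
  45–49: 5 × 0.009 × 0.896 = 0.04032
Sum = 2.85669
NRR = 0.48544 × 2.85669 = 1.38675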